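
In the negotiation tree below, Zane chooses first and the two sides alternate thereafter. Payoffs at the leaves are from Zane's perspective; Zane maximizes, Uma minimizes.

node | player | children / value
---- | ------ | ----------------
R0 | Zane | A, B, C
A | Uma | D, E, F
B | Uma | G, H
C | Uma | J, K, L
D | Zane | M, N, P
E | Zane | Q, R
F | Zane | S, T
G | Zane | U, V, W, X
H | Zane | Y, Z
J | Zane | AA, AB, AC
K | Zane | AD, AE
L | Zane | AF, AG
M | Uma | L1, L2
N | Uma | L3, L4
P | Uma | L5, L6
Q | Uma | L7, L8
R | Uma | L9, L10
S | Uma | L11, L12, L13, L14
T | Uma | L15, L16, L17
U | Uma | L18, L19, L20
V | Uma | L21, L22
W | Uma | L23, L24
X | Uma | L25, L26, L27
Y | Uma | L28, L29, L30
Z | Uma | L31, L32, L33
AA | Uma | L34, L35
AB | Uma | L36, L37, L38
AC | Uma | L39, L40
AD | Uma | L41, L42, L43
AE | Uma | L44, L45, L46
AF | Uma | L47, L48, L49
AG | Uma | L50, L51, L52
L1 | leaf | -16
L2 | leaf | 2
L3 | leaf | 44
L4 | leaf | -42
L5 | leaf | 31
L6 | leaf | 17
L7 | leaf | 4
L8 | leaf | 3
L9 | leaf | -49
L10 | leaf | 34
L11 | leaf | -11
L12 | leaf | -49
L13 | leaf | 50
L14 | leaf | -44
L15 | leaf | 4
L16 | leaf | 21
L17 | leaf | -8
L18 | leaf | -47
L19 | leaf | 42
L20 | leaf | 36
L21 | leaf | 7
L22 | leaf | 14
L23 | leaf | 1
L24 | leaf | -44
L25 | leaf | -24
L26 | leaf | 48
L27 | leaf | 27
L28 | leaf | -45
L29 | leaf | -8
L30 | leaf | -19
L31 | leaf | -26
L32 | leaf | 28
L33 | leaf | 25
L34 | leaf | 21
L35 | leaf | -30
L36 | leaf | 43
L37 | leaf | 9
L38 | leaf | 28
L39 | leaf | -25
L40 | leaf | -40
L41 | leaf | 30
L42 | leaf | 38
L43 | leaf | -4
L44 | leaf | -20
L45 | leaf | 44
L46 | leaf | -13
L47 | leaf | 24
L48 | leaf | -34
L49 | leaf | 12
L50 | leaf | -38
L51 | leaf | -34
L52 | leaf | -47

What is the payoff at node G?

U (Uma): min(-47, 42, 36) = -47
V (Uma): min(7, 14) = 7
W (Uma): min(1, -44) = -44
X (Uma): min(-24, 48, 27) = -24
G (Zane): max(-47, 7, -44, -24) = 7

7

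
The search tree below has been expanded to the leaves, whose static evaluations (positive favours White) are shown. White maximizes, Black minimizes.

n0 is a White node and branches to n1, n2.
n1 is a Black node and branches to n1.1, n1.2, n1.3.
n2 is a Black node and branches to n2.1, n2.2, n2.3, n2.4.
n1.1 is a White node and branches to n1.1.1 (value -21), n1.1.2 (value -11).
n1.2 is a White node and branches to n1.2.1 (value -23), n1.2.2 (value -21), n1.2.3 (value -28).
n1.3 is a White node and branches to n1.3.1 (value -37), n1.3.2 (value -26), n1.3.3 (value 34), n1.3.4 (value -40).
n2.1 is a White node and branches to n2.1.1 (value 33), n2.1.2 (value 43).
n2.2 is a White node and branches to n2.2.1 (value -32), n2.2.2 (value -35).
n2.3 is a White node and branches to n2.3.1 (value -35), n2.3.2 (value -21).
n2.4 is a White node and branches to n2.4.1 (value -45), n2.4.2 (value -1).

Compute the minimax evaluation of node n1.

n1.1 (White): max(-21, -11) = -11
n1.2 (White): max(-23, -21, -28) = -21
n1.3 (White): max(-37, -26, 34, -40) = 34
n1 (Black): min(-11, -21, 34) = -21

-21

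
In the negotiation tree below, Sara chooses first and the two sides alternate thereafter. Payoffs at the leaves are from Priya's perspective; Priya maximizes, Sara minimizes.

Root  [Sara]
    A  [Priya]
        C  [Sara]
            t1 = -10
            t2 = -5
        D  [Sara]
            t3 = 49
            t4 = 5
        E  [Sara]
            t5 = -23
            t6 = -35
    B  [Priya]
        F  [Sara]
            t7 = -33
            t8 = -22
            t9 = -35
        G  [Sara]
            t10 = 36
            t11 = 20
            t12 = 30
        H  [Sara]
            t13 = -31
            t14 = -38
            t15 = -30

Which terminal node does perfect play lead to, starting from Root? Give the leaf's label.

C (Sara): min(-10, -5) = -10
D (Sara): min(49, 5) = 5
E (Sara): min(-23, -35) = -35
A (Priya): max(-10, 5, -35) = 5
F (Sara): min(-33, -22, -35) = -35
G (Sara): min(36, 20, 30) = 20
H (Sara): min(-31, -38, -30) = -38
B (Priya): max(-35, 20, -38) = 20
Root (Sara): min(5, 20) = 5
At Root, Sara picks A (lowest: 5).
At A, Priya picks D (highest: 5).
At D, Sara picks t4 (lowest: 5).
Terminal value 5.

t4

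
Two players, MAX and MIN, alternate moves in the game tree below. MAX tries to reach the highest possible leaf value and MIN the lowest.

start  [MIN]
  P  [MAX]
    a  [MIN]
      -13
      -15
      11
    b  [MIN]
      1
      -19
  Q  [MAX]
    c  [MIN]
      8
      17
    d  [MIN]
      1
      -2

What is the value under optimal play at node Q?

8

c (MIN): min(8, 17) = 8
d (MIN): min(1, -2) = -2
Q (MAX): max(8, -2) = 8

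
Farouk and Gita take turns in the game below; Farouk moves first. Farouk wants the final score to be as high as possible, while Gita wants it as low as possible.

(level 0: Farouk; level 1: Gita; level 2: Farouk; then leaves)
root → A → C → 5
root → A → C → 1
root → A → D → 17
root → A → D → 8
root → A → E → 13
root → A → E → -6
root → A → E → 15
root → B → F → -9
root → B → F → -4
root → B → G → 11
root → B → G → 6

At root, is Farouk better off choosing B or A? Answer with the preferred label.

F (Farouk): max(-9, -4) = -4
G (Farouk): max(11, 6) = 11
B (Gita): min(-4, 11) = -4
C (Farouk): max(5, 1) = 5
D (Farouk): max(17, 8) = 17
E (Farouk): max(13, -6, 15) = 15
A (Gita): min(5, 17, 15) = 5
Farouk prefers the higher value; B=-4, A=5. A is better since 5 > -4.

A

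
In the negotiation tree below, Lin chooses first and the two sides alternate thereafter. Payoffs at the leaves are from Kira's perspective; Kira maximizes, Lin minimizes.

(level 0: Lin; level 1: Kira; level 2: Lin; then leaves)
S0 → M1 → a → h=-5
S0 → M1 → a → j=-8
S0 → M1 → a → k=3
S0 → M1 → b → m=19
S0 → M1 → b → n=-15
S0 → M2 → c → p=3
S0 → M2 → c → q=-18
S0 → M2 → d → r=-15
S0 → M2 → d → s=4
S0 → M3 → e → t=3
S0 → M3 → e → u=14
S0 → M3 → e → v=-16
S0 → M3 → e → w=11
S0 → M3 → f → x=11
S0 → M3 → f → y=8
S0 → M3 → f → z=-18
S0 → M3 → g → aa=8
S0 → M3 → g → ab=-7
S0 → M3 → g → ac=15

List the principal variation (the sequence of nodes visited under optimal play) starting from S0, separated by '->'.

a (Lin): min(-5, -8, 3) = -8
b (Lin): min(19, -15) = -15
M1 (Kira): max(-8, -15) = -8
c (Lin): min(3, -18) = -18
d (Lin): min(-15, 4) = -15
M2 (Kira): max(-18, -15) = -15
e (Lin): min(3, 14, -16, 11) = -16
f (Lin): min(11, 8, -18) = -18
g (Lin): min(8, -7, 15) = -7
M3 (Kira): max(-16, -18, -7) = -7
S0 (Lin): min(-8, -15, -7) = -15
At S0, Lin picks M2 (lowest: -15).
At M2, Kira picks d (highest: -15).
At d, Lin picks r (lowest: -15).
Terminal value -15.

S0 -> M2 -> d -> r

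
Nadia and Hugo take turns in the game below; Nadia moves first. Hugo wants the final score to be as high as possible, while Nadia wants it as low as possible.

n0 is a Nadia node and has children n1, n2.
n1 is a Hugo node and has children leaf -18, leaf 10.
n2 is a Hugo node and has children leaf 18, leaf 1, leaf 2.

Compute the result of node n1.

n1 (Hugo): max(-18, 10) = 10

10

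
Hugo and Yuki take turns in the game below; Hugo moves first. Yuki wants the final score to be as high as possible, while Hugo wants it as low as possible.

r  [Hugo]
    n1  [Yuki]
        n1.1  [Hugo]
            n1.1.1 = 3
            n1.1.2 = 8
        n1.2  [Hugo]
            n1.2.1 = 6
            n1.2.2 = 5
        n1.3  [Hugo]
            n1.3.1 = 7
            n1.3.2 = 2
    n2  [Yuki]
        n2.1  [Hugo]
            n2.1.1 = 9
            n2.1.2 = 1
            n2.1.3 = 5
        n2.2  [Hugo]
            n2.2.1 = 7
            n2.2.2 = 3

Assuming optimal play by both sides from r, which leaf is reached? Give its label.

n1.1 (Hugo): min(3, 8) = 3
n1.2 (Hugo): min(6, 5) = 5
n1.3 (Hugo): min(7, 2) = 2
n1 (Yuki): max(3, 5, 2) = 5
n2.1 (Hugo): min(9, 1, 5) = 1
n2.2 (Hugo): min(7, 3) = 3
n2 (Yuki): max(1, 3) = 3
r (Hugo): min(5, 3) = 3
At r, Hugo picks n2 (lowest: 3).
At n2, Yuki picks n2.2 (highest: 3).
At n2.2, Hugo picks n2.2.2 (lowest: 3).
Terminal value 3.

n2.2.2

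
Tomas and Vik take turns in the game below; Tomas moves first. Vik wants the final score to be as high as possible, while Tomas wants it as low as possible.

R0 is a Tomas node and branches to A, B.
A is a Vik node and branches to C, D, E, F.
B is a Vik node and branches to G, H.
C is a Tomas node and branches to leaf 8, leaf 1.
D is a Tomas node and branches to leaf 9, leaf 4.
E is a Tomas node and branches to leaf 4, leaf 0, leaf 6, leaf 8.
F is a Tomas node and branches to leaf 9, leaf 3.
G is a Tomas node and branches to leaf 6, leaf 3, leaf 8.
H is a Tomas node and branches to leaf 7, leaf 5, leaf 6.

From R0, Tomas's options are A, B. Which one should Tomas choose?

A

C (Tomas): min(8, 1) = 1
D (Tomas): min(9, 4) = 4
E (Tomas): min(4, 0, 6, 8) = 0
F (Tomas): min(9, 3) = 3
A (Vik): max(1, 4, 0, 3) = 4
G (Tomas): min(6, 3, 8) = 3
H (Tomas): min(7, 5, 6) = 5
B (Vik): max(3, 5) = 5
R0 (Tomas): min(4, 5) = 4
Tomas at R0 wants the lowest of {A=4, B=5}, so chooses A.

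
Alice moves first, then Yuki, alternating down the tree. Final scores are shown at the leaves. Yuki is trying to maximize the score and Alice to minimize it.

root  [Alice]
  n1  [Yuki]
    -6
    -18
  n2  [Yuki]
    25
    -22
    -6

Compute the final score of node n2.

25

n2 (Yuki): max(25, -22, -6) = 25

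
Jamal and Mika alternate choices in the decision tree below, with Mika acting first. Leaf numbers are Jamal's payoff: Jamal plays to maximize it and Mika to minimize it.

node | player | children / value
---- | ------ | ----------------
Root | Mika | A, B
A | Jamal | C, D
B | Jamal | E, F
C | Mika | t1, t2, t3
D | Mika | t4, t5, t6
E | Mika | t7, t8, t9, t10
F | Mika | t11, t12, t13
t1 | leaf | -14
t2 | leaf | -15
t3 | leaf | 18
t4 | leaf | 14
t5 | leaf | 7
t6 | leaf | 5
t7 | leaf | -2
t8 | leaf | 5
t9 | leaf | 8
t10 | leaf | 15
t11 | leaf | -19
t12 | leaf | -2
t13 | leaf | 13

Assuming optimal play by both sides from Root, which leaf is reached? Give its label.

C (Mika): min(-14, -15, 18) = -15
D (Mika): min(14, 7, 5) = 5
A (Jamal): max(-15, 5) = 5
E (Mika): min(-2, 5, 8, 15) = -2
F (Mika): min(-19, -2, 13) = -19
B (Jamal): max(-2, -19) = -2
Root (Mika): min(5, -2) = -2
At Root, Mika picks B (lowest: -2).
At B, Jamal picks E (highest: -2).
At E, Mika picks t7 (lowest: -2).
Terminal value -2.

t7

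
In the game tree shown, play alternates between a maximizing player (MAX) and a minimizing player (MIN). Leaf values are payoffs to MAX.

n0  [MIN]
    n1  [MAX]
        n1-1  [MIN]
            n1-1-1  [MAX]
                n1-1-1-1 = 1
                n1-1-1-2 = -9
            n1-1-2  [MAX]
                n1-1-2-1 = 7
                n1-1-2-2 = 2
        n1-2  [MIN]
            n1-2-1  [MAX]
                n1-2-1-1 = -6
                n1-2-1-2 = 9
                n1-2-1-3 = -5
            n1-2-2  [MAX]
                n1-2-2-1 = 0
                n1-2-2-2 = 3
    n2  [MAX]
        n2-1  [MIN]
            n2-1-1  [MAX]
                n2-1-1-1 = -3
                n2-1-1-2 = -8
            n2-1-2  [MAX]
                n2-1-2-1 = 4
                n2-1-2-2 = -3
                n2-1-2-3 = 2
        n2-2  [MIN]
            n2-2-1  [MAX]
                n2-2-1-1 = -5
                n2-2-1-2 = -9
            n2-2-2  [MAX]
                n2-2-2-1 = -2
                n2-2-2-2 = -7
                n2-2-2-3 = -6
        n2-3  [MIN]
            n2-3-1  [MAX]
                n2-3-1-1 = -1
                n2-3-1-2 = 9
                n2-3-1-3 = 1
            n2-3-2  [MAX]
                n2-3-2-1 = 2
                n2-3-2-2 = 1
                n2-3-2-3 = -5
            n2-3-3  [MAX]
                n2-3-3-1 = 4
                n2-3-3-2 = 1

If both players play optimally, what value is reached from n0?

2

n1-1-1 (MAX): max(1, -9) = 1
n1-1-2 (MAX): max(7, 2) = 7
n1-1 (MIN): min(1, 7) = 1
n1-2-1 (MAX): max(-6, 9, -5) = 9
n1-2-2 (MAX): max(0, 3) = 3
n1-2 (MIN): min(9, 3) = 3
n1 (MAX): max(1, 3) = 3
n2-1-1 (MAX): max(-3, -8) = -3
n2-1-2 (MAX): max(4, -3, 2) = 4
n2-1 (MIN): min(-3, 4) = -3
n2-2-1 (MAX): max(-5, -9) = -5
n2-2-2 (MAX): max(-2, -7, -6) = -2
n2-2 (MIN): min(-5, -2) = -5
n2-3-1 (MAX): max(-1, 9, 1) = 9
n2-3-2 (MAX): max(2, 1, -5) = 2
n2-3-3 (MAX): max(4, 1) = 4
n2-3 (MIN): min(9, 2, 4) = 2
n2 (MAX): max(-3, -5, 2) = 2
n0 (MIN): min(3, 2) = 2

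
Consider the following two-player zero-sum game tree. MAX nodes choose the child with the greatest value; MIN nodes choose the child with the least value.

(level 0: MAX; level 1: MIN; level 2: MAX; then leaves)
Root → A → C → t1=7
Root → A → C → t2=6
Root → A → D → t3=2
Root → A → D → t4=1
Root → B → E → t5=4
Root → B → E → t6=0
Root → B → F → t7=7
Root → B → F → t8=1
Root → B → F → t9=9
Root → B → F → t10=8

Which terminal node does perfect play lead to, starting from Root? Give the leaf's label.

C (MAX): max(7, 6) = 7
D (MAX): max(2, 1) = 2
A (MIN): min(7, 2) = 2
E (MAX): max(4, 0) = 4
F (MAX): max(7, 1, 9, 8) = 9
B (MIN): min(4, 9) = 4
Root (MAX): max(2, 4) = 4
At Root, MAX picks B (highest: 4).
At B, MIN picks E (lowest: 4).
At E, MAX picks t5 (highest: 4).
Terminal value 4.

t5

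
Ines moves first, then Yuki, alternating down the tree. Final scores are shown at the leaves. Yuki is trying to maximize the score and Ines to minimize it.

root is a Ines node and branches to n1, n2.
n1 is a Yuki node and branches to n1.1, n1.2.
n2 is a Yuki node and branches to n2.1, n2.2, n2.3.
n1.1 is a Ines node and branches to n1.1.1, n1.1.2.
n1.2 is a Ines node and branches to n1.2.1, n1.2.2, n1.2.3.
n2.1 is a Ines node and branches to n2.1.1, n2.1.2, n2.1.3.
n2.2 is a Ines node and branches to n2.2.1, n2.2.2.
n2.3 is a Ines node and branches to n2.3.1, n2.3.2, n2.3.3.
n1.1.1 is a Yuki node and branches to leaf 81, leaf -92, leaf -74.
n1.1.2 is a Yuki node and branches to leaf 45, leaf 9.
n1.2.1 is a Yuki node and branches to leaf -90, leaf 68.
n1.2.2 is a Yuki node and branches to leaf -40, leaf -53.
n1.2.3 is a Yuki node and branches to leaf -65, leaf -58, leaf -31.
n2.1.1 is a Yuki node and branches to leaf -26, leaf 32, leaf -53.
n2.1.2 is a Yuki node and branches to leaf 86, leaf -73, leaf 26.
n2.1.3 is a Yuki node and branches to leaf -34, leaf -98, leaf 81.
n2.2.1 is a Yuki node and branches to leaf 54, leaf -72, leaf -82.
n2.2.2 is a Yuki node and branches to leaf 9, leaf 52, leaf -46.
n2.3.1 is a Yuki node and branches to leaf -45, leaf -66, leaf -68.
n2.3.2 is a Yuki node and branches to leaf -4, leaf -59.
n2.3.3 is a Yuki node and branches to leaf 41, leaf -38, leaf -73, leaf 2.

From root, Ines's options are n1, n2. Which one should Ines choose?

n1

n1.1.1 (Yuki): max(81, -92, -74) = 81
n1.1.2 (Yuki): max(45, 9) = 45
n1.1 (Ines): min(81, 45) = 45
n1.2.1 (Yuki): max(-90, 68) = 68
n1.2.2 (Yuki): max(-40, -53) = -40
n1.2.3 (Yuki): max(-65, -58, -31) = -31
n1.2 (Ines): min(68, -40, -31) = -40
n1 (Yuki): max(45, -40) = 45
n2.1.1 (Yuki): max(-26, 32, -53) = 32
n2.1.2 (Yuki): max(86, -73, 26) = 86
n2.1.3 (Yuki): max(-34, -98, 81) = 81
n2.1 (Ines): min(32, 86, 81) = 32
n2.2.1 (Yuki): max(54, -72, -82) = 54
n2.2.2 (Yuki): max(9, 52, -46) = 52
n2.2 (Ines): min(54, 52) = 52
n2.3.1 (Yuki): max(-45, -66, -68) = -45
n2.3.2 (Yuki): max(-4, -59) = -4
n2.3.3 (Yuki): max(41, -38, -73, 2) = 41
n2.3 (Ines): min(-45, -4, 41) = -45
n2 (Yuki): max(32, 52, -45) = 52
root (Ines): min(45, 52) = 45
Ines at root wants the lowest of {n1=45, n2=52}, so chooses n1.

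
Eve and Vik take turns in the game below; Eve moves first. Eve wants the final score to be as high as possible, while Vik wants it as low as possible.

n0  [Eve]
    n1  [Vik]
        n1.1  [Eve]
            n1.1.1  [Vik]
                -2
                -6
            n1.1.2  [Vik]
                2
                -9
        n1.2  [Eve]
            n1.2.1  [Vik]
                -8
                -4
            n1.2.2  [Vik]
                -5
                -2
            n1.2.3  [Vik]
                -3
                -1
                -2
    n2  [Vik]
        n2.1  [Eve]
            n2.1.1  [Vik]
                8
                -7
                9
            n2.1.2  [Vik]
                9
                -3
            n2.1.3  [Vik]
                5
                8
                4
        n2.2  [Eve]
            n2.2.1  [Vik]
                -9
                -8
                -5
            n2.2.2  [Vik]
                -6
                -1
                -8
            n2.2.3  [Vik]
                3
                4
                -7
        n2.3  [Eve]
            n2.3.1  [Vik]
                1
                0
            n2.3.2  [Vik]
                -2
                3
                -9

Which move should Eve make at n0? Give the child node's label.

n1.1.1 (Vik): min(-2, -6) = -6
n1.1.2 (Vik): min(2, -9) = -9
n1.1 (Eve): max(-6, -9) = -6
n1.2.1 (Vik): min(-8, -4) = -8
n1.2.2 (Vik): min(-5, -2) = -5
n1.2.3 (Vik): min(-3, -1, -2) = -3
n1.2 (Eve): max(-8, -5, -3) = -3
n1 (Vik): min(-6, -3) = -6
n2.1.1 (Vik): min(8, -7, 9) = -7
n2.1.2 (Vik): min(9, -3) = -3
n2.1.3 (Vik): min(5, 8, 4) = 4
n2.1 (Eve): max(-7, -3, 4) = 4
n2.2.1 (Vik): min(-9, -8, -5) = -9
n2.2.2 (Vik): min(-6, -1, -8) = -8
n2.2.3 (Vik): min(3, 4, -7) = -7
n2.2 (Eve): max(-9, -8, -7) = -7
n2.3.1 (Vik): min(1, 0) = 0
n2.3.2 (Vik): min(-2, 3, -9) = -9
n2.3 (Eve): max(0, -9) = 0
n2 (Vik): min(4, -7, 0) = -7
n0 (Eve): max(-6, -7) = -6
Eve at n0 wants the highest of {n1=-6, n2=-7}, so chooses n1.

n1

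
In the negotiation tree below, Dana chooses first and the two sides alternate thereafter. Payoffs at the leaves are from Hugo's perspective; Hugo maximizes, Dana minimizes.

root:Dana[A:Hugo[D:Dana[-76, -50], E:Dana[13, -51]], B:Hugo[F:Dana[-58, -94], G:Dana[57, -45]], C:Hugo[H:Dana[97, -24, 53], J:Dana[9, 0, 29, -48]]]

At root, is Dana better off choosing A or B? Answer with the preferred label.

A

D (Dana): min(-76, -50) = -76
E (Dana): min(13, -51) = -51
A (Hugo): max(-76, -51) = -51
F (Dana): min(-58, -94) = -94
G (Dana): min(57, -45) = -45
B (Hugo): max(-94, -45) = -45
Dana prefers the lower value; A=-51, B=-45. A is better since -51 < -45.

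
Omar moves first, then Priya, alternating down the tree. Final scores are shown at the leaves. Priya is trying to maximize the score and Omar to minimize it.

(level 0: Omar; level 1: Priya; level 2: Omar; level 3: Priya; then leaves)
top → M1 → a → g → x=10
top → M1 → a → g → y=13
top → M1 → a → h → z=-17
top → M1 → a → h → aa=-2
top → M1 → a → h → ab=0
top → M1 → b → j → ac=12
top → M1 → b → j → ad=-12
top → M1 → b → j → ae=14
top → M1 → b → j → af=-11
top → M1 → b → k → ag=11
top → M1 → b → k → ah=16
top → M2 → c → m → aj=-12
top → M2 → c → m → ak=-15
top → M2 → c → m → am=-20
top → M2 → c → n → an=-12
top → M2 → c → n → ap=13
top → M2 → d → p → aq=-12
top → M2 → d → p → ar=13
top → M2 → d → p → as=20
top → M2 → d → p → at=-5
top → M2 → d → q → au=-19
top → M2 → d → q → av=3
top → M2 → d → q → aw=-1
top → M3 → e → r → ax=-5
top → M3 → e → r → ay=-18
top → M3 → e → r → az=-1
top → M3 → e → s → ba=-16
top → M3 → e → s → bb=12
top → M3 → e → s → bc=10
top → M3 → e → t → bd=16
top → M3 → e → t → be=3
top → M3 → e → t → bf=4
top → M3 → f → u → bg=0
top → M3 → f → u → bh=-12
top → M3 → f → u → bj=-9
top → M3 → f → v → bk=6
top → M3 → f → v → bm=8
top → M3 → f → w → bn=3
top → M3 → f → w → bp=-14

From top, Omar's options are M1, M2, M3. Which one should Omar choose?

M3

g (Priya): max(10, 13) = 13
h (Priya): max(-17, -2, 0) = 0
a (Omar): min(13, 0) = 0
j (Priya): max(12, -12, 14, -11) = 14
k (Priya): max(11, 16) = 16
b (Omar): min(14, 16) = 14
M1 (Priya): max(0, 14) = 14
m (Priya): max(-12, -15, -20) = -12
n (Priya): max(-12, 13) = 13
c (Omar): min(-12, 13) = -12
p (Priya): max(-12, 13, 20, -5) = 20
q (Priya): max(-19, 3, -1) = 3
d (Omar): min(20, 3) = 3
M2 (Priya): max(-12, 3) = 3
r (Priya): max(-5, -18, -1) = -1
s (Priya): max(-16, 12, 10) = 12
t (Priya): max(16, 3, 4) = 16
e (Omar): min(-1, 12, 16) = -1
u (Priya): max(0, -12, -9) = 0
v (Priya): max(6, 8) = 8
w (Priya): max(3, -14) = 3
f (Omar): min(0, 8, 3) = 0
M3 (Priya): max(-1, 0) = 0
top (Omar): min(14, 3, 0) = 0
Omar at top wants the lowest of {M1=14, M2=3, M3=0}, so chooses M3.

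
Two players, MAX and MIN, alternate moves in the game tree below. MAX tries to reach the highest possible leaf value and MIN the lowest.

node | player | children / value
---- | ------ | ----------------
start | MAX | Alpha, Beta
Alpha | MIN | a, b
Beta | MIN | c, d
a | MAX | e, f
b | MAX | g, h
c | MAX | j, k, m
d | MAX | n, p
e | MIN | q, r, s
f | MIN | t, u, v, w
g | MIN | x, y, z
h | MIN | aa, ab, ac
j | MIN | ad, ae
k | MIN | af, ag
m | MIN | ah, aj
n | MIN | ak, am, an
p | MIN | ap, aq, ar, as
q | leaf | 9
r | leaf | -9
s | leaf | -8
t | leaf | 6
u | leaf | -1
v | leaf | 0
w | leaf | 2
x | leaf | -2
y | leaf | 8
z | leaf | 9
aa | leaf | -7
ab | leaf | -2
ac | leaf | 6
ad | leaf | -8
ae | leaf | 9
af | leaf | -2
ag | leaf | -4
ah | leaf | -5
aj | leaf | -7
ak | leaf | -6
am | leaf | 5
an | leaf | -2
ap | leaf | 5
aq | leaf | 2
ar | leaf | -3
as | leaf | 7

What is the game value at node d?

-3

n (MIN): min(-6, 5, -2) = -6
p (MIN): min(5, 2, -3, 7) = -3
d (MAX): max(-6, -3) = -3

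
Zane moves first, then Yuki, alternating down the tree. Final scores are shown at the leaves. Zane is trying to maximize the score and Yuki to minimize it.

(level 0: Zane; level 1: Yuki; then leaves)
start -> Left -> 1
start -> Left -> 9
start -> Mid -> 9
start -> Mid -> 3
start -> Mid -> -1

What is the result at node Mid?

Mid (Yuki): min(9, 3, -1) = -1

-1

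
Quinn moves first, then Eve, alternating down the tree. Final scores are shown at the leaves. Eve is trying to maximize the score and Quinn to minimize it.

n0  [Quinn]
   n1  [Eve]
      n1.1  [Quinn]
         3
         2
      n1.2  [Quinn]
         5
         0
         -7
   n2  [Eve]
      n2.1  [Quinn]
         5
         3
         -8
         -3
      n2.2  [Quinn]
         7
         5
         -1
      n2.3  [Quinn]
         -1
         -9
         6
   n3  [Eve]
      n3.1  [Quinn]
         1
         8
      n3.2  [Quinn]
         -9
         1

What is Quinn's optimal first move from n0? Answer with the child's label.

n1.1 (Quinn): min(3, 2) = 2
n1.2 (Quinn): min(5, 0, -7) = -7
n1 (Eve): max(2, -7) = 2
n2.1 (Quinn): min(5, 3, -8, -3) = -8
n2.2 (Quinn): min(7, 5, -1) = -1
n2.3 (Quinn): min(-1, -9, 6) = -9
n2 (Eve): max(-8, -1, -9) = -1
n3.1 (Quinn): min(1, 8) = 1
n3.2 (Quinn): min(-9, 1) = -9
n3 (Eve): max(1, -9) = 1
n0 (Quinn): min(2, -1, 1) = -1
Quinn at n0 wants the lowest of {n1=2, n2=-1, n3=1}, so chooses n2.

n2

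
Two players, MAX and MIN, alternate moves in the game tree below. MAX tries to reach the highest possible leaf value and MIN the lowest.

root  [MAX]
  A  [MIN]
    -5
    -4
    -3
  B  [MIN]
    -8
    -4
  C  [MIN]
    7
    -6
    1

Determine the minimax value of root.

A (MIN): min(-5, -4, -3) = -5
B (MIN): min(-8, -4) = -8
C (MIN): min(7, -6, 1) = -6
root (MAX): max(-5, -8, -6) = -5

-5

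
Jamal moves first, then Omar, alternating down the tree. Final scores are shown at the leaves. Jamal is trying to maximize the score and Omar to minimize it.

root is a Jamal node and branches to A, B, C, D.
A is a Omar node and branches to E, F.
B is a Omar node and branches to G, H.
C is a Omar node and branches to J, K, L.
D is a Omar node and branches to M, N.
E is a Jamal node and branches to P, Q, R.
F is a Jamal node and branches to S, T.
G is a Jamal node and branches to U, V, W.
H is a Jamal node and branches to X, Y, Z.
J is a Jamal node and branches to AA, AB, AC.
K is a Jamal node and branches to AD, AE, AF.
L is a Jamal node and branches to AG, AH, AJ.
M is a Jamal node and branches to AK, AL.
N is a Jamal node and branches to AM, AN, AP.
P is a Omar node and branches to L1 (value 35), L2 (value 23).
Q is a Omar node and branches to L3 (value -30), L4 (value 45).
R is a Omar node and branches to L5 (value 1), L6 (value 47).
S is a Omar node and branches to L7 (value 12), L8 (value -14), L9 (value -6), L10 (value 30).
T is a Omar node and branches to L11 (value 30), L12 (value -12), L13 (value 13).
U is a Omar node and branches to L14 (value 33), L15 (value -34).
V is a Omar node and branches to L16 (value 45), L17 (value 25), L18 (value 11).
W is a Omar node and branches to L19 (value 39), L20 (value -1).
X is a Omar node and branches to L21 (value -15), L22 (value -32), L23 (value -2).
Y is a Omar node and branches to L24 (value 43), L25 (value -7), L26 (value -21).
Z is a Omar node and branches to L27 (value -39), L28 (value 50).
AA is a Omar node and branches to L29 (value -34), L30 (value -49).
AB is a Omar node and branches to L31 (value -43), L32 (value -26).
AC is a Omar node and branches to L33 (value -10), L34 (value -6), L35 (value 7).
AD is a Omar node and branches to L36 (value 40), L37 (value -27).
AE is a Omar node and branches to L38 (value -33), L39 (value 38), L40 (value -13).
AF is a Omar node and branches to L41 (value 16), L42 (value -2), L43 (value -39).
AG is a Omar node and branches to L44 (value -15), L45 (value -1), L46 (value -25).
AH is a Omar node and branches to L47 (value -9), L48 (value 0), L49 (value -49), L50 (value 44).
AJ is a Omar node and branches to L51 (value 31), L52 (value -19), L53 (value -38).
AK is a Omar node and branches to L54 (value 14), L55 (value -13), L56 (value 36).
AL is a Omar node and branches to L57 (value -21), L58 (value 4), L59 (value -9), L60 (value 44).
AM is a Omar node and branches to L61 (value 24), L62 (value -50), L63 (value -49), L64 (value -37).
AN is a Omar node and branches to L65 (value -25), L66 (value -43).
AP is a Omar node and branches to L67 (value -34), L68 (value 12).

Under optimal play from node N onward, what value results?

AM (Omar): min(24, -50, -49, -37) = -50
AN (Omar): min(-25, -43) = -43
AP (Omar): min(-34, 12) = -34
N (Jamal): max(-50, -43, -34) = -34

-34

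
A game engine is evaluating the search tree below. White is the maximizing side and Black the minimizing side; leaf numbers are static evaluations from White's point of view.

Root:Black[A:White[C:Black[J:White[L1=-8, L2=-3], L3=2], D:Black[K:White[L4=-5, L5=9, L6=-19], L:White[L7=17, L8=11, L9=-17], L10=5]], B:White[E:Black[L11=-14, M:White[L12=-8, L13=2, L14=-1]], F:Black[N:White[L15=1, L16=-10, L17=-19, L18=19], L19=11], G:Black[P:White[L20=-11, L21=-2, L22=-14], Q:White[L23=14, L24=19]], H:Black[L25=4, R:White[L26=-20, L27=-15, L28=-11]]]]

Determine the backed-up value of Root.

J (White): max(-8, -3) = -3
C (Black): min(-3, 2) = -3
K (White): max(-5, 9, -19) = 9
L (White): max(17, 11, -17) = 17
D (Black): min(9, 17, 5) = 5
A (White): max(-3, 5) = 5
M (White): max(-8, 2, -1) = 2
E (Black): min(-14, 2) = -14
N (White): max(1, -10, -19, 19) = 19
F (Black): min(19, 11) = 11
P (White): max(-11, -2, -14) = -2
Q (White): max(14, 19) = 19
G (Black): min(-2, 19) = -2
R (White): max(-20, -15, -11) = -11
H (Black): min(4, -11) = -11
B (White): max(-14, 11, -2, -11) = 11
Root (Black): min(5, 11) = 5

5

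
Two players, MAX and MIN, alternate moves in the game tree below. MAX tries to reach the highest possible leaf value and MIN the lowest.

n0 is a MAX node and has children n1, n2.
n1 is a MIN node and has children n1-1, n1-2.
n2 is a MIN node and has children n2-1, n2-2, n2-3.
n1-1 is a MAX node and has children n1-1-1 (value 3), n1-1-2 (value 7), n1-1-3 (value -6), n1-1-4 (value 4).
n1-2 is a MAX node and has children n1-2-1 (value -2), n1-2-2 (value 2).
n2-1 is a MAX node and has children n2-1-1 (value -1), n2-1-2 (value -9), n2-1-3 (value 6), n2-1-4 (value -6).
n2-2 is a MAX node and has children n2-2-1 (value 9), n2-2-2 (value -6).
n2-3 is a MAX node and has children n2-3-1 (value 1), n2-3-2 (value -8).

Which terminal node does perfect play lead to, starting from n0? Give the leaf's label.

n1-2-2

n1-1 (MAX): max(3, 7, -6, 4) = 7
n1-2 (MAX): max(-2, 2) = 2
n1 (MIN): min(7, 2) = 2
n2-1 (MAX): max(-1, -9, 6, -6) = 6
n2-2 (MAX): max(9, -6) = 9
n2-3 (MAX): max(1, -8) = 1
n2 (MIN): min(6, 9, 1) = 1
n0 (MAX): max(2, 1) = 2
At n0, MAX picks n1 (highest: 2).
At n1, MIN picks n1-2 (lowest: 2).
At n1-2, MAX picks n1-2-2 (highest: 2).
Terminal value 2.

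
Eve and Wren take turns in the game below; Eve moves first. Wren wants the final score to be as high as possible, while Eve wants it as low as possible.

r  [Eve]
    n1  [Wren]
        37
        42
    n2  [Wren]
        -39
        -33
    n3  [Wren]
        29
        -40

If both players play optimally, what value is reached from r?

-33

n1 (Wren): max(37, 42) = 42
n2 (Wren): max(-39, -33) = -33
n3 (Wren): max(29, -40) = 29
r (Eve): min(42, -33, 29) = -33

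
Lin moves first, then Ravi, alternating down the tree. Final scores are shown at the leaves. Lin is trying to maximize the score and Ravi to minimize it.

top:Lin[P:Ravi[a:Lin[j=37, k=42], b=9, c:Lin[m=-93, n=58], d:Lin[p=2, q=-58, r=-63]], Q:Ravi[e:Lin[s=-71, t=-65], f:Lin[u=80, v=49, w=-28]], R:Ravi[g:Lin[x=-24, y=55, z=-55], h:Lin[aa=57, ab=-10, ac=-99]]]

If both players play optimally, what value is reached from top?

55

a (Lin): max(37, 42) = 42
c (Lin): max(-93, 58) = 58
d (Lin): max(2, -58, -63) = 2
P (Ravi): min(42, 9, 58, 2) = 2
e (Lin): max(-71, -65) = -65
f (Lin): max(80, 49, -28) = 80
Q (Ravi): min(-65, 80) = -65
g (Lin): max(-24, 55, -55) = 55
h (Lin): max(57, -10, -99) = 57
R (Ravi): min(55, 57) = 55
top (Lin): max(2, -65, 55) = 55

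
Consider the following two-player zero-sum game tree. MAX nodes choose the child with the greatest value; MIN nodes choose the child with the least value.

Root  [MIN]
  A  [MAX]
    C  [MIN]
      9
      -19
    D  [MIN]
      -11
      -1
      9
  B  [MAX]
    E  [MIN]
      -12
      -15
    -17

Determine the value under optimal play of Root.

C (MIN): min(9, -19) = -19
D (MIN): min(-11, -1, 9) = -11
A (MAX): max(-19, -11) = -11
E (MIN): min(-12, -15) = -15
B (MAX): max(-15, -17) = -15
Root (MIN): min(-11, -15) = -15

-15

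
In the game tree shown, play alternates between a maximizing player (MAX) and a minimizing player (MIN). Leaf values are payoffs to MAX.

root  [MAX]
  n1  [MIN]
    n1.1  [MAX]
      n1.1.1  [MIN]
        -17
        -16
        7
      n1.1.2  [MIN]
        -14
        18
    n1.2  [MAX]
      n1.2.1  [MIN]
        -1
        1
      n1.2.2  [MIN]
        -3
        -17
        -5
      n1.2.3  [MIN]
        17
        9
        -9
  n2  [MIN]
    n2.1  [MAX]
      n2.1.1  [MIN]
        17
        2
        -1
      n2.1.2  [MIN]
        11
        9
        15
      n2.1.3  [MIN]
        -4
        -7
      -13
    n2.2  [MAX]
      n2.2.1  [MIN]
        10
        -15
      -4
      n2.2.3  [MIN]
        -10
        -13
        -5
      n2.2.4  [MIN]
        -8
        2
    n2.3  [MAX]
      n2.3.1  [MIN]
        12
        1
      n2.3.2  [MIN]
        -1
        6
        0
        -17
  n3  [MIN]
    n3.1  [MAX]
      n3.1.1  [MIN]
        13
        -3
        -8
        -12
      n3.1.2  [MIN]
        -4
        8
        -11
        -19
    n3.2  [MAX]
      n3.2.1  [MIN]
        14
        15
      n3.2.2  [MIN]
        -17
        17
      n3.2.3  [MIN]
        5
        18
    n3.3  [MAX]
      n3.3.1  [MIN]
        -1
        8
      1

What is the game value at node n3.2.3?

n3.2.3 (MIN): min(5, 18) = 5

5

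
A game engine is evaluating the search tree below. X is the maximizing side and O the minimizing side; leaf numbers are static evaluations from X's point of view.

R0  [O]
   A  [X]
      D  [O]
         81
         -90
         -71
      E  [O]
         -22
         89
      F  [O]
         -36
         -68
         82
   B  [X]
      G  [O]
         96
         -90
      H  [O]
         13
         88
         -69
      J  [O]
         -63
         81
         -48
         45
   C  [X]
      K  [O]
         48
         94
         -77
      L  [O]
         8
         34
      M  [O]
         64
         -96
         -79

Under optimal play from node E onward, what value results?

E (O): min(-22, 89) = -22

-22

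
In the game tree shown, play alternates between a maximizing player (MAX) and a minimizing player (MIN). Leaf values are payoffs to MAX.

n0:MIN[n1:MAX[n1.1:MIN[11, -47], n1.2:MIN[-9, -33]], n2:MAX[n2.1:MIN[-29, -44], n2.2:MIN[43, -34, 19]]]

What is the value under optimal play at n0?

n1.1 (MIN): min(11, -47) = -47
n1.2 (MIN): min(-9, -33) = -33
n1 (MAX): max(-47, -33) = -33
n2.1 (MIN): min(-29, -44) = -44
n2.2 (MIN): min(43, -34, 19) = -34
n2 (MAX): max(-44, -34) = -34
n0 (MIN): min(-33, -34) = -34

-34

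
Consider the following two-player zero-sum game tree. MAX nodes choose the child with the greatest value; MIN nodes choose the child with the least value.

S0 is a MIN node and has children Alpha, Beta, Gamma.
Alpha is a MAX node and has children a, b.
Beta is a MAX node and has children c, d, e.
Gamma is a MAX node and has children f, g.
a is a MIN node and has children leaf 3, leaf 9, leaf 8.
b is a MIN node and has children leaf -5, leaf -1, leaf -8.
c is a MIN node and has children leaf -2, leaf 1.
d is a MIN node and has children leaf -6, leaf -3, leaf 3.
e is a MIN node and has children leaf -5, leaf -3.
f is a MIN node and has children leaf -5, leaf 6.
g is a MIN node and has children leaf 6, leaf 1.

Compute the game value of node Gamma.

f (MIN): min(-5, 6) = -5
g (MIN): min(6, 1) = 1
Gamma (MAX): max(-5, 1) = 1

1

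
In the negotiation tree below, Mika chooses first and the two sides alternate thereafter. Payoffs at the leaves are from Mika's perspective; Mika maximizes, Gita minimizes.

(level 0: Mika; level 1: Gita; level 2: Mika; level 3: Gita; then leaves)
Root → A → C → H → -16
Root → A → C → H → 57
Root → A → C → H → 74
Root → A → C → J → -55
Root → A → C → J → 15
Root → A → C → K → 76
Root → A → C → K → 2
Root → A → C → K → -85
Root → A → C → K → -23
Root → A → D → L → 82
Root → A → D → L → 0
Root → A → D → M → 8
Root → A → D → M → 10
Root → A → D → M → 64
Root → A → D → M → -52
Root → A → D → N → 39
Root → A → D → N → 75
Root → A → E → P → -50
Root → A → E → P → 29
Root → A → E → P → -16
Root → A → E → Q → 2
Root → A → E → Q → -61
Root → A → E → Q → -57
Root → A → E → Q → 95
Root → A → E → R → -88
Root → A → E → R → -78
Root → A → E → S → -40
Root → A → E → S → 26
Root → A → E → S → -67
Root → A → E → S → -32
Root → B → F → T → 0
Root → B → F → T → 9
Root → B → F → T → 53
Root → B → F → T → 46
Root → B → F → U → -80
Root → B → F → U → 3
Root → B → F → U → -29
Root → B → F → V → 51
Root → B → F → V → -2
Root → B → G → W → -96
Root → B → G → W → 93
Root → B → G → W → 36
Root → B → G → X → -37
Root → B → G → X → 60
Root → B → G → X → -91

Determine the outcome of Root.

-50

H (Gita): min(-16, 57, 74) = -16
J (Gita): min(-55, 15) = -55
K (Gita): min(76, 2, -85, -23) = -85
C (Mika): max(-16, -55, -85) = -16
L (Gita): min(82, 0) = 0
M (Gita): min(8, 10, 64, -52) = -52
N (Gita): min(39, 75) = 39
D (Mika): max(0, -52, 39) = 39
P (Gita): min(-50, 29, -16) = -50
Q (Gita): min(2, -61, -57, 95) = -61
R (Gita): min(-88, -78) = -88
S (Gita): min(-40, 26, -67, -32) = -67
E (Mika): max(-50, -61, -88, -67) = -50
A (Gita): min(-16, 39, -50) = -50
T (Gita): min(0, 9, 53, 46) = 0
U (Gita): min(-80, 3, -29) = -80
V (Gita): min(51, -2) = -2
F (Mika): max(0, -80, -2) = 0
W (Gita): min(-96, 93, 36) = -96
X (Gita): min(-37, 60, -91) = -91
G (Mika): max(-96, -91) = -91
B (Gita): min(0, -91) = -91
Root (Mika): max(-50, -91) = -50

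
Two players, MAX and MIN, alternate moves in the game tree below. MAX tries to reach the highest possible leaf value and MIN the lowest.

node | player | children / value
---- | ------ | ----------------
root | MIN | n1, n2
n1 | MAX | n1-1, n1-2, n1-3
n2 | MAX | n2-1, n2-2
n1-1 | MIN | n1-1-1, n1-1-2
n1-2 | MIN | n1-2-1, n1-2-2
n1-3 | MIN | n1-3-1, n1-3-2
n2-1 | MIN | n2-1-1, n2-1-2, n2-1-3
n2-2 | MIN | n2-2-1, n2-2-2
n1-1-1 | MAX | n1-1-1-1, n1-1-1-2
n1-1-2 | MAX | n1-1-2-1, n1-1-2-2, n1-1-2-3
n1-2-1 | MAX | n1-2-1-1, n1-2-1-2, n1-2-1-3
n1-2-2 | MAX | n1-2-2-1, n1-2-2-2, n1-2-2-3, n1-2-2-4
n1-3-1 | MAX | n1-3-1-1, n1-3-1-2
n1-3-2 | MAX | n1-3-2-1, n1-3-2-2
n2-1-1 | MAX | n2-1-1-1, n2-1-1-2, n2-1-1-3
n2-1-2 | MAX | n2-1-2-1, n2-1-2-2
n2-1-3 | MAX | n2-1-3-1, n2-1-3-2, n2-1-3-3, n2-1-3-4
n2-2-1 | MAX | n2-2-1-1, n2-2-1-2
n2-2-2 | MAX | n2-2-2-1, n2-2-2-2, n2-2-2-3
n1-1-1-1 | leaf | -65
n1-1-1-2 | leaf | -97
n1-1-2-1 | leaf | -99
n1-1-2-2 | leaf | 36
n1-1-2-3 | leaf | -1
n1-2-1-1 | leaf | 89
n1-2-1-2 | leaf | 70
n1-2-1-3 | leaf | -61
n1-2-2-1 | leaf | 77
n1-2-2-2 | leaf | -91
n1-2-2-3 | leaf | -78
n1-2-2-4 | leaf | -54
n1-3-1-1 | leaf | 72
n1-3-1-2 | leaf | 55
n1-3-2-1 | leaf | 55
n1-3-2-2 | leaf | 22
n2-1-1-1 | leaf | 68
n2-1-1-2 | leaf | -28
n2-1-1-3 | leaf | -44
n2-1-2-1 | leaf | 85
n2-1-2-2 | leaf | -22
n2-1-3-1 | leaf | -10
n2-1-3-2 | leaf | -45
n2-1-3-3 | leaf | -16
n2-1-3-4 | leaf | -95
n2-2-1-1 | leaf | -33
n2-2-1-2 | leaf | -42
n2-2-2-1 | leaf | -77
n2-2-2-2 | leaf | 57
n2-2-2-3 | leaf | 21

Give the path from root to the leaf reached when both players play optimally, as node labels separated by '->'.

n1-1-1 (MAX): max(-65, -97) = -65
n1-1-2 (MAX): max(-99, 36, -1) = 36
n1-1 (MIN): min(-65, 36) = -65
n1-2-1 (MAX): max(89, 70, -61) = 89
n1-2-2 (MAX): max(77, -91, -78, -54) = 77
n1-2 (MIN): min(89, 77) = 77
n1-3-1 (MAX): max(72, 55) = 72
n1-3-2 (MAX): max(55, 22) = 55
n1-3 (MIN): min(72, 55) = 55
n1 (MAX): max(-65, 77, 55) = 77
n2-1-1 (MAX): max(68, -28, -44) = 68
n2-1-2 (MAX): max(85, -22) = 85
n2-1-3 (MAX): max(-10, -45, -16, -95) = -10
n2-1 (MIN): min(68, 85, -10) = -10
n2-2-1 (MAX): max(-33, -42) = -33
n2-2-2 (MAX): max(-77, 57, 21) = 57
n2-2 (MIN): min(-33, 57) = -33
n2 (MAX): max(-10, -33) = -10
root (MIN): min(77, -10) = -10
At root, MIN picks n2 (lowest: -10).
At n2, MAX picks n2-1 (highest: -10).
At n2-1, MIN picks n2-1-3 (lowest: -10).
At n2-1-3, MAX picks n2-1-3-1 (highest: -10).
Terminal value -10.

root -> n2 -> n2-1 -> n2-1-3 -> n2-1-3-1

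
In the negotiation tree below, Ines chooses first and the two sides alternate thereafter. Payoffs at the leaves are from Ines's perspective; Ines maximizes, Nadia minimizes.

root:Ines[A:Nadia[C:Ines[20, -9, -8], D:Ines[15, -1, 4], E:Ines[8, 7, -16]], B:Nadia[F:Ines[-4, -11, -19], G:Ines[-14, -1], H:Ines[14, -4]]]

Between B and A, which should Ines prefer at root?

F (Ines): max(-4, -11, -19) = -4
G (Ines): max(-14, -1) = -1
H (Ines): max(14, -4) = 14
B (Nadia): min(-4, -1, 14) = -4
C (Ines): max(20, -9, -8) = 20
D (Ines): max(15, -1, 4) = 15
E (Ines): max(8, 7, -16) = 8
A (Nadia): min(20, 15, 8) = 8
Ines prefers the higher value; B=-4, A=8. A is better since 8 > -4.

A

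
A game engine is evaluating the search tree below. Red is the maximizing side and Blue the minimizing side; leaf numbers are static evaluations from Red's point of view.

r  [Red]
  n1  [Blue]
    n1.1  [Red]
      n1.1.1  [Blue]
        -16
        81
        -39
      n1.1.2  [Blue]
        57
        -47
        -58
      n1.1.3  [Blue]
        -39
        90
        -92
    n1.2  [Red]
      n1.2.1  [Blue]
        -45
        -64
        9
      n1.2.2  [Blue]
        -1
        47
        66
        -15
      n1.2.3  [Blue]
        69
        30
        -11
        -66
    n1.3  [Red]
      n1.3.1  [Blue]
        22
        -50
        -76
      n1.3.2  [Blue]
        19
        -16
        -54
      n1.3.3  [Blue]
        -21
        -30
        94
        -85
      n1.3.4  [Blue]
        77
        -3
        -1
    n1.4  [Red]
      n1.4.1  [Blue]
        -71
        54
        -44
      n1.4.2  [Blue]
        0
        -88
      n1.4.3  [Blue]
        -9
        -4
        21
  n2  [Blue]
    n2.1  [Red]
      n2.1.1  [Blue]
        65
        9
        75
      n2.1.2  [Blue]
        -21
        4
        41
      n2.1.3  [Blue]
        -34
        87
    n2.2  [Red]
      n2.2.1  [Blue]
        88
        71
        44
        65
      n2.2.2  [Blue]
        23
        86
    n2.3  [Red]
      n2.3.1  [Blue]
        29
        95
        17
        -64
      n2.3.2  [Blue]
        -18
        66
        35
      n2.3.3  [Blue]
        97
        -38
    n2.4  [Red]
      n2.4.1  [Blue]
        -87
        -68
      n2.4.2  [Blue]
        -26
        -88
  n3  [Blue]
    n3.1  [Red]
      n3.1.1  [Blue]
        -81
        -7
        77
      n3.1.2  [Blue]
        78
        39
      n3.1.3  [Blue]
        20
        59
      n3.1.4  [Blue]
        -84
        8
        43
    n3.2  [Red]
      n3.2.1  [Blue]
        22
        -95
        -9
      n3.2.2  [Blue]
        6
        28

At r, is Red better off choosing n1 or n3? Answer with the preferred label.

n3

n1.1.1 (Blue): min(-16, 81, -39) = -39
n1.1.2 (Blue): min(57, -47, -58) = -58
n1.1.3 (Blue): min(-39, 90, -92) = -92
n1.1 (Red): max(-39, -58, -92) = -39
n1.2.1 (Blue): min(-45, -64, 9) = -64
n1.2.2 (Blue): min(-1, 47, 66, -15) = -15
n1.2.3 (Blue): min(69, 30, -11, -66) = -66
n1.2 (Red): max(-64, -15, -66) = -15
n1.3.1 (Blue): min(22, -50, -76) = -76
n1.3.2 (Blue): min(19, -16, -54) = -54
n1.3.3 (Blue): min(-21, -30, 94, -85) = -85
n1.3.4 (Blue): min(77, -3, -1) = -3
n1.3 (Red): max(-76, -54, -85, -3) = -3
n1.4.1 (Blue): min(-71, 54, -44) = -71
n1.4.2 (Blue): min(0, -88) = -88
n1.4.3 (Blue): min(-9, -4, 21) = -9
n1.4 (Red): max(-71, -88, -9) = -9
n1 (Blue): min(-39, -15, -3, -9) = -39
n3.1.1 (Blue): min(-81, -7, 77) = -81
n3.1.2 (Blue): min(78, 39) = 39
n3.1.3 (Blue): min(20, 59) = 20
n3.1.4 (Blue): min(-84, 8, 43) = -84
n3.1 (Red): max(-81, 39, 20, -84) = 39
n3.2.1 (Blue): min(22, -95, -9) = -95
n3.2.2 (Blue): min(6, 28) = 6
n3.2 (Red): max(-95, 6) = 6
n3 (Blue): min(39, 6) = 6
Red prefers the higher value; n1=-39, n3=6. n3 is better since 6 > -39.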